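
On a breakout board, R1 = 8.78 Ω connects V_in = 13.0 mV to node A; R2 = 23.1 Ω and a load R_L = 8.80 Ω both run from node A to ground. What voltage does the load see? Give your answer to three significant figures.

The load sits in parallel with R2, giving an effective lower resistance R2' = R2·R_L/(R2+R_L) = 6.372 Ω.
Voltage divider with the loaded lower leg: V_out = 13.0 × 6.372/(8.78 + 6.372) = 13.0 × 0.4206 = 5.467 mV.
(Unloaded it would be 9.42 mV; the load pulls it down.)

V_out ≈ 5.47 mV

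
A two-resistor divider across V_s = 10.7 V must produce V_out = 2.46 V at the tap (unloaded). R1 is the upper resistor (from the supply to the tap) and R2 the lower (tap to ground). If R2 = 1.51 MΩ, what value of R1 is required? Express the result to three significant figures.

Required fraction k = V_out/V_s = 0.2299.
Rearranging, R1 = R2·(1−k)/k = 1.51 × 3.350 = 5.058 MΩ.

R1 ≈ 5.06 MΩ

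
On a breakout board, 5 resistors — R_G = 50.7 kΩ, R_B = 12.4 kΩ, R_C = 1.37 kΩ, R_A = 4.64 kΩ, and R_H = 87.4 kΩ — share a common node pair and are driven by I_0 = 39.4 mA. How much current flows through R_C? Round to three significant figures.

ΣG = 1/50.7 + 1/12.4 + 1/1.37 + 1/4.64 + 1/87.4 = 1.057.
R_C takes the fraction G_k/ΣG = 0.7299/1.057 = 0.6904, so I = 39.4 × 0.6904 = 27.20 mA.

I ≈ 27.2 mA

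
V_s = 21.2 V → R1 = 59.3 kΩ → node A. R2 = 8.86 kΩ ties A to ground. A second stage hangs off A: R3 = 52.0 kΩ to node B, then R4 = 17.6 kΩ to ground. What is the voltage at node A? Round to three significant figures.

V_A ≈ 2.48 V

Looking into the second stage from A: R3 + R4 = 69.60 kΩ appears in parallel with R2.
R2 ‖ (R3+R4) = 7.859 kΩ.
So V_A = 21.2 × 0.1170 = 2.481 V.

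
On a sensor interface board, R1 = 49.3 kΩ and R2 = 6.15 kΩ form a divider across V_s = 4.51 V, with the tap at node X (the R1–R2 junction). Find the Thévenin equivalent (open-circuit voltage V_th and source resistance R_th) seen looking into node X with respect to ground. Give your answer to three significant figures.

V_th is the unloaded tap voltage: V_s · R2/(R1+R2) = 4.51 × 0.1109 = 0.5002 V.
Looking into X with the source shorted: R_th = R1·R2/(R1+R2) = 49.30 × 6.15/55.45 = 5.468 kΩ.

V_th ≈ 0.500 V, R_th ≈ 5.47 kΩ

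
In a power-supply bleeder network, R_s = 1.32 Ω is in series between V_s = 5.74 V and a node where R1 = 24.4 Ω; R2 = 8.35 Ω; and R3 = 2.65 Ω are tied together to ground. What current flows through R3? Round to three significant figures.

Combine the parallel branches: R_p = (1/24.4 + 1/8.35 + 1/2.65)⁻¹ = 1.858 Ω.
V_A by voltage divider: V_A = 5.74 × 1.858/(1.32 + 1.858) = 3.356 V.
Branch current I = V_A/R3 = 3.356/2.65 = 1.266 A.

I ≈ 1.27 A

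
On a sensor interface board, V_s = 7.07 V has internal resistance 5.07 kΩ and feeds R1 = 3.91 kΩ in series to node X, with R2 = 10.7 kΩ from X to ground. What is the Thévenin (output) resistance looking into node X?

R_th ≈ 4.88 kΩ

R1' = 5.07 + 3.91 = 8.980 kΩ (source resistance + R1).
Looking into X with the source shorted: R_th = R1'·R2/(R1'+R2) = 8.980 × 10.7/19.68 = 4.882 kΩ.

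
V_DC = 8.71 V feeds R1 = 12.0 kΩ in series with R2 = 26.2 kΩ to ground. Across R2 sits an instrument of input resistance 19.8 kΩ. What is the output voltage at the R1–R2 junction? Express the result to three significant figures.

R2 ‖ R_L = (26.2 × 19.8)/(26.2 + 19.8) = 11.28 kΩ.
Now apply the divider: V_out = 8.71 × 0.4845 = 4.220 V.

V_out ≈ 4.22 V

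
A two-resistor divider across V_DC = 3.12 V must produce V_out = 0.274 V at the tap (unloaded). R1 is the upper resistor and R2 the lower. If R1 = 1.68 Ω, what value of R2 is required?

The divider ratio is R2/(R1+R2) = 0.274/3.12 = 0.08782.
So R2 = R1 · V_out/(V_DC − V_out) = 1.68 × 0.274/(3.12 − 0.274) = 1.68 × 0.09628 = 0.1617 Ω.

R2 ≈ 0.162 Ω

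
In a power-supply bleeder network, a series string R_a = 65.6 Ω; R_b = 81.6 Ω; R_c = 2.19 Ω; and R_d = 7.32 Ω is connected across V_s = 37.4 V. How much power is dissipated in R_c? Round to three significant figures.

P ≈ 0.125 W

The common current is I = 37.4/156.7 = 0.2387 A.
P(R_c) = I²·R_c = (0.2387)² × 2.19 = 0.1247 W.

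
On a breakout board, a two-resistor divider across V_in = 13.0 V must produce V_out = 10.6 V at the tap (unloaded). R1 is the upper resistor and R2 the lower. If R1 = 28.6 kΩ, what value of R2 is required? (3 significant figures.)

R2 ≈ 126 kΩ

The divider ratio is R2/(R1+R2) = 10.6/13.0 = 0.8154.
R2 = R1 · 0.8154/(1 − 0.8154) = 126.3 kΩ.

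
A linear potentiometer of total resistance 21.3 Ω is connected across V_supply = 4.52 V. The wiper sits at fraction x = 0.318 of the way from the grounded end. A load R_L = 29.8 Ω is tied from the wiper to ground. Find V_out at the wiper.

V_out ≈ 1.24 V

Split the track: R_lower = x·R_p = 6.773 Ω, R_upper = (1−x)·R_p = 14.53 Ω.
R_L loads the lower segment: effective lower R = 5.519 Ω.
Then V_out = V_supply · 5.519/(14.53 + 5.519) = 1.244 V.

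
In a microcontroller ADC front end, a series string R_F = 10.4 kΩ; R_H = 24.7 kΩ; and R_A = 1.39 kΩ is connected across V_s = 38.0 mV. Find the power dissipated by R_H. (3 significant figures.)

Series current I = V_s/ΣR = 38.0/36.49 = 1.041 µA.
P = I²R = 1.084 × 24.7 = 26.79 nW.

P ≈ 26.8 nW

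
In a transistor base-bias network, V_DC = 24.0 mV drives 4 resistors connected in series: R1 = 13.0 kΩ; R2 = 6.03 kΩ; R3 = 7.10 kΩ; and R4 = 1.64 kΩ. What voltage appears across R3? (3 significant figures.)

ΣR = 13.0 + 6.03 + 7.10 + 1.64 = 27.77 kΩ.
V = V_DC · R/ΣR = 24.0 × 0.2557 = 6.136 mV.

V ≈ 6.14 mV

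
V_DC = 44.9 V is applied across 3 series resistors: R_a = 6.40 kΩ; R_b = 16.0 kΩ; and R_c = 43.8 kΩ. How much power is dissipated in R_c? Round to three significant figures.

Series current I = V_DC/ΣR = 44.9/66.20 = 0.6782 mA.
P = I²R = 0.4600 × 43.8 = 20.15 mW.

P ≈ 20.1 mW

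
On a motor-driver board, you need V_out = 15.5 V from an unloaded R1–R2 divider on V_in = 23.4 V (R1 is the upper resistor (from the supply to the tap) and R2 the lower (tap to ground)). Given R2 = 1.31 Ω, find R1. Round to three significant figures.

The divider ratio is R2/(R1+R2) = 15.5/23.4 = 0.6624.
R1 = R2·(1/k − 1) = 1.31 × 0.5097 = 0.6677 Ω.

R1 ≈ 0.668 Ω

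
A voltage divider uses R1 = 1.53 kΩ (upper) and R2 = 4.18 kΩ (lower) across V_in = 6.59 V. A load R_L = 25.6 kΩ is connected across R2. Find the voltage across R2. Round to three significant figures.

V_out ≈ 4.62 V

First combine the lower leg with the load: R2 ‖ R_L = 3.593 kΩ.
Then V_out = V_in · R2'/(R1 + R2') = 6.59 × 3.593/5.123 = 4.622 V.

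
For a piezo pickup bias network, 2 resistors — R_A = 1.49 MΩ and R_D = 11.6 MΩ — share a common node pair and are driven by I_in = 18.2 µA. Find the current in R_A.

I ≈ 16.1 µA

Two-branch current divider: I_k = I_in · R_other/(R_1 + R_2).
I(R_A) = 18.2 × 11.6/(1.49 + 11.6) = 18.2 × 0.8862 = 16.13 µA.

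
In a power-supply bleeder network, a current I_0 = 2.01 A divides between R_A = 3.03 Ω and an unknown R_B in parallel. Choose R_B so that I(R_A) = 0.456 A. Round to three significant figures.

Two-branch current divider: I_A = I_0 · R_B/(R_A + R_B).
0.456/2.01 = R_B/(R_A + R_B) → R_B = R_A · (0.2269)/(1 − 0.2269) = 3.03 × 0.2934 = 0.8891 Ω.

R_B ≈ 0.889 Ω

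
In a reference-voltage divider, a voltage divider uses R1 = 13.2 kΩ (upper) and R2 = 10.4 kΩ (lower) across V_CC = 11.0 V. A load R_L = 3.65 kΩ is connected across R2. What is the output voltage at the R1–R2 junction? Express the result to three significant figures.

The load sits in parallel with R2, giving an effective lower resistance R2' = R2·R_L/(R2+R_L) = 2.702 kΩ.
Now apply the divider: V_out = 11.0 × 0.1699 = 1.869 V.

V_out ≈ 1.87 V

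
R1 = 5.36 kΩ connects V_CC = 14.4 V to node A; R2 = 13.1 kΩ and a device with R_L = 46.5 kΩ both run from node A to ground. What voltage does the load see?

V_out ≈ 9.45 V

First combine the lower leg with the load: R2 ‖ R_L = 10.22 kΩ.
Now apply the divider: V_out = 14.4 × 0.6560 = 9.446 V.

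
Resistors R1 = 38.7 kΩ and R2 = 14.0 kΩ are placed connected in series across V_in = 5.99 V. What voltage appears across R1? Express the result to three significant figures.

Total series resistance ΣR = 38.7 + 14.0 = 52.70 kΩ.
V = V_in · R/ΣR = 5.99 × 0.7343 = 4.399 V.

V ≈ 4.40 V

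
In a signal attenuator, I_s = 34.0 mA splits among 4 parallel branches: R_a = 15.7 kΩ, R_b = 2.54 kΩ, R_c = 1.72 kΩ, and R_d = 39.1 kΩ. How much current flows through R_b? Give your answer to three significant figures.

I ≈ 12.6 mA

Total conductance ΣG = 1/15.7 + 1/2.54 + 1/1.72 + 1/39.1 = 1.064 (units of 1/kΩ).
R_b takes the fraction G_k/ΣG = 0.3937/1.064 = 0.3699, so I = 34.0 × 0.3699 = 12.58 mA.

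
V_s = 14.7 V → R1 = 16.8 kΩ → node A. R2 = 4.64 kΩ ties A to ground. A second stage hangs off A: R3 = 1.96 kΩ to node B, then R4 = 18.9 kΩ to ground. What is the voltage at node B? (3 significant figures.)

The second stage (R3 + R4 = 20.86 kΩ) loads node A in parallel with R2.
Effective lower resistance at A: R2 ‖ 20.86 = 3.796 kΩ.
First divider: V_A = V_s · 3.796/(16.8 + 3.796) = 2.709 V.
Stage 2 is unloaded, so V_B = V_A · R4/(R3+R4) = 2.709 × 18.9/20.86 = 2.455 V.

V_B ≈ 2.45 V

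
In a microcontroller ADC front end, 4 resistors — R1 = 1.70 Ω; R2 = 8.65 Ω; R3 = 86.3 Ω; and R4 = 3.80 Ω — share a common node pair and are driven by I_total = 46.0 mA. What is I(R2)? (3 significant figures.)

Conductances: ΣG = 1/1.70 + 1/8.65 + 1/86.3 + 1/3.80 = 0.9786 (1/Ω).
Current divider: I(R2) = I_total · G_k/ΣG = 46.0 × (0.1156/0.9786) = 46.0 × 0.1181 = 5.434 mA.

I ≈ 5.43 mA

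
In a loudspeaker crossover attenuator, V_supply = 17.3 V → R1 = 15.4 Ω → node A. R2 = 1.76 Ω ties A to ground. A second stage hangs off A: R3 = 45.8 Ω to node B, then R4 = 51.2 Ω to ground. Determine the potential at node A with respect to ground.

Looking into the second stage from A: R3 + R4 = 97.00 Ω appears in parallel with R2.
R2 ‖ (R3+R4) = 1.729 Ω.
First divider: V_A = V_supply · 1.729/(15.4 + 1.729) = 1.746 V.

V_A ≈ 1.75 V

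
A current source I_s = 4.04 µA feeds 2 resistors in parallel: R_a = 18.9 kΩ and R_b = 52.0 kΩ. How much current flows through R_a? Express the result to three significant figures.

Two-branch current divider: I_k = I_s · R_other/(R_1 + R_2).
So I = 4.04 × 52.0/70.90 = 2.963 µA.

I ≈ 2.96 µA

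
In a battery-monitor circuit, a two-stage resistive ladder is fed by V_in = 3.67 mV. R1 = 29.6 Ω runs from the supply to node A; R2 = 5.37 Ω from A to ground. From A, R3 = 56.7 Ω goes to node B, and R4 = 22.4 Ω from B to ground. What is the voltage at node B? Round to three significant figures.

The second stage (R3 + R4 = 79.10 Ω) loads node A in parallel with R2.
Effective lower resistance at A: R2 ‖ 79.10 = 5.029 Ω.
So V_A = 3.67 × 0.1452 = 0.5329 mV.
V_B = V_A × 0.2832 = 0.1509 mV.

V_B ≈ 0.151 mV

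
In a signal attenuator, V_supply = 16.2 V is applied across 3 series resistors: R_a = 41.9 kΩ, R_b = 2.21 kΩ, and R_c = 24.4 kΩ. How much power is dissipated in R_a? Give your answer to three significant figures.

The common current is I = 16.2/68.51 = 0.2365 mA.
V(R_a) = I·R = 9.908 V; P = V·I = 9.908 × 0.2365 = 2.343 mW.

P ≈ 2.34 mW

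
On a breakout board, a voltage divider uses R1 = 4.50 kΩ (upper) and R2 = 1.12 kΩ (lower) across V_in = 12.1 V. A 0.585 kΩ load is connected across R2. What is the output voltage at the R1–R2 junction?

V_out ≈ 0.952 V

First combine the lower leg with the load: R2 ‖ R_L = 0.3843 kΩ.
Now apply the divider: V_out = 12.1 × 0.07868 = 0.9520 V.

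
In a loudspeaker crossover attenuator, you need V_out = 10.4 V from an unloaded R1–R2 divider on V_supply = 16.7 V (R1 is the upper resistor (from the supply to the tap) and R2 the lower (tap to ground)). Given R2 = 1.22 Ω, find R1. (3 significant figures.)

Required fraction k = V_out/V_supply = 0.6228.
R1 = R2·(1/k − 1) = 1.22 × 0.6058 = 0.7390 Ω.

R1 ≈ 0.739 Ω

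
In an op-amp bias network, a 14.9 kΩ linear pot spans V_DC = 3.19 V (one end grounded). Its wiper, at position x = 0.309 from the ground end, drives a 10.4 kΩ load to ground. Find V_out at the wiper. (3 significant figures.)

Lower segment x·R_p = 4.604 kΩ; upper segment (1−x)·R_p = 10.30 kΩ.
(x·R_p) ‖ R_L = 3.191 kΩ.
V_out = 3.19 × 3.191/(10.30 + 3.191) = 0.7548 V.
(Unloaded: V_out = x·V_DC = 0.986 V.)

V_out ≈ 0.755 V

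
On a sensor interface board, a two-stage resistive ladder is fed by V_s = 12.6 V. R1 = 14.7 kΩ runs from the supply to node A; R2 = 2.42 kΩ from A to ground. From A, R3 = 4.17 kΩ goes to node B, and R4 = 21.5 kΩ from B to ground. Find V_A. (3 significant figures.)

Node A sees R2 in parallel with the series input of stage 2, R3 + R4 = 25.67 kΩ.
Effective lower resistance at A: R2 ‖ 25.67 = 2.212 kΩ.
V_A = 12.6 × 2.212/(14.7 + 2.212) = 1.648 V.

V_A ≈ 1.65 V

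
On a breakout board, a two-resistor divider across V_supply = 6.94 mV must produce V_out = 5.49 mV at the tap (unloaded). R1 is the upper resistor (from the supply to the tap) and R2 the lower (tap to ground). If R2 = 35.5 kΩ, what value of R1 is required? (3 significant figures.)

V_out/V_supply = R2/(R1+R2) = 0.7911.
Rearranging, R1 = R2·(1−k)/k = 35.5 × 0.2641 = 9.376 kΩ.

R1 ≈ 9.38 kΩ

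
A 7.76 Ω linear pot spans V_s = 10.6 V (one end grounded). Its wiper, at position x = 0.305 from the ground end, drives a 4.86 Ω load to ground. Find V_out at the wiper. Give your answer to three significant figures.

Split the track: R_lower = x·R_p = 2.367 Ω, R_upper = (1−x)·R_p = 5.393 Ω.
(x·R_p) ‖ R_L = 1.592 Ω.
Loaded-divider output: V_out = 10.6 × 0.2279 = 2.415 V.

V_out ≈ 2.42 V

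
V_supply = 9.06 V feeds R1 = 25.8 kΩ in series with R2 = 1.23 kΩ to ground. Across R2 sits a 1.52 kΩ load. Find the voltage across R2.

R2 ‖ R_L = (1.23 × 1.52)/(1.23 + 1.52) = 0.6799 kΩ.
Voltage divider with the loaded lower leg: V_out = 9.06 × 0.6799/(25.8 + 0.6799) = 9.06 × 0.02567 = 0.2326 V.
(Unloaded it would be 0.412 V; the load pulls it down.)

V_out ≈ 0.233 V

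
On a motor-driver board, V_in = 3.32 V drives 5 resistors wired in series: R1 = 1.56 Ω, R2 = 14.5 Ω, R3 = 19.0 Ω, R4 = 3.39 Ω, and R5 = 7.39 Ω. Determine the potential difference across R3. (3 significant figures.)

Series total: ΣR = 1.56 + 14.5 + 19.0 + 3.39 + 7.39 = 45.84 Ω.
V = V_in · R/ΣR = 3.32 × 0.4145 = 1.376 V.

V ≈ 1.38 V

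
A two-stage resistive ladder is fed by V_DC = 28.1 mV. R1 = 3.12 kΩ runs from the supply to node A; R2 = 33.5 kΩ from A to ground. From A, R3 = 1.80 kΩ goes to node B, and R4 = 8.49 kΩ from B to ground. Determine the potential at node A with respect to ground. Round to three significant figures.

V_A ≈ 20.1 mV

The second stage (R3 + R4 = 10.29 kΩ) loads node A in parallel with R2.
Effective lower resistance at A: R2 ‖ 10.29 = 7.872 kΩ.
So V_A = 28.1 × 0.7162 = 20.12 mV.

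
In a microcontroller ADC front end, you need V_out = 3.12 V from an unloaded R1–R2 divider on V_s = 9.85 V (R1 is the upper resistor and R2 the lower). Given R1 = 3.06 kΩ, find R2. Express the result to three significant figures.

R2 ≈ 1.42 kΩ

V_out/V_s = R2/(R1+R2) = 0.3168.
Rearranging, R2 = R1·k/(1−k) = 3.06 × 0.4636 = 1.419 kΩ.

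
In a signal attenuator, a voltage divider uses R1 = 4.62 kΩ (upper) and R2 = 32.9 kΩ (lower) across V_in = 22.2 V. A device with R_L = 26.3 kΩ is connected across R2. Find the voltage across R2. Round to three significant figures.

V_out ≈ 16.9 V

R2 ‖ R_L = (32.9 × 26.3)/(32.9 + 26.3) = 14.62 kΩ.
Voltage divider with the loaded lower leg: V_out = 22.2 × 14.62/(4.62 + 14.62) = 22.2 × 0.7598 = 16.87 V.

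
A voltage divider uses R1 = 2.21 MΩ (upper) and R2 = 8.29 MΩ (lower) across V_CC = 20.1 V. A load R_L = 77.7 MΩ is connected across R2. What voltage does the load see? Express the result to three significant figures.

R2 ‖ R_L = (8.29 × 77.7)/(8.29 + 77.7) = 7.491 MΩ.
Voltage divider with the loaded lower leg: V_out = 20.1 × 7.491/(2.21 + 7.491) = 20.1 × 0.7722 = 15.52 V.

V_out ≈ 15.5 V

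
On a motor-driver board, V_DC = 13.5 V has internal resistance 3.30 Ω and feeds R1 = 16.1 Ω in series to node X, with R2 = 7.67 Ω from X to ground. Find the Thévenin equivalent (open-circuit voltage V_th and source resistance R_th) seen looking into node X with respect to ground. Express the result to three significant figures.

V_th ≈ 3.83 V, R_th ≈ 5.50 Ω

R1' = 3.30 + 16.1 = 19.40 Ω (source resistance + R1).
V_th is the unloaded tap voltage: V_DC · R2/(R1'+R2) = 13.5 × 0.2833 = 3.825 V.
Zeroing V_DC shorts the top of R1' to ground, so R_th = R1' ‖ R2 = 5.497 Ω.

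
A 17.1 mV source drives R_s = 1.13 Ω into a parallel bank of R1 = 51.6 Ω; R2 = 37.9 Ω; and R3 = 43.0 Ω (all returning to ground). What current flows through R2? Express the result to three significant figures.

I ≈ 0.419 mA

Parallel bank: R_p = 1/(1/51.6 + 1/37.9 + 1/43.0) = 14.49 Ω.
Node voltage V_A = V_s · R_p/(R_s + R_p) = 17.1 × 0.9276 = 15.86 mV.
I(R2) = V_A / R2 = 15.86/37.9 = 0.4185 mA.
(Equivalently: I_total = 1.095 mA, then current-divider fraction G_k/ΣG = 0.3823.)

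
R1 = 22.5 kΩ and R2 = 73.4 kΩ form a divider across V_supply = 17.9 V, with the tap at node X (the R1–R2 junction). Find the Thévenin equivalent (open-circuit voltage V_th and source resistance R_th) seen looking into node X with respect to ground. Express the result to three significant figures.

V_th ≈ 13.7 V, R_th ≈ 17.2 kΩ

V_th is the unloaded tap voltage: V_supply · R2/(R1+R2) = 17.9 × 0.7654 = 13.70 V.
Zeroing V_supply shorts the top of R1 to ground, so R_th = R1 ‖ R2 = 17.22 kΩ.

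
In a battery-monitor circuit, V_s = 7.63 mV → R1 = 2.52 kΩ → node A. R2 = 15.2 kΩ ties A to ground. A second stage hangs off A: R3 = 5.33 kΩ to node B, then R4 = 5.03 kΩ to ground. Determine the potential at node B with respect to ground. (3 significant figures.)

The second stage (R3 + R4 = 10.36 kΩ) loads node A in parallel with R2.
Effective lower resistance at A: R2 ‖ 10.36 = 6.161 kΩ.
First divider: V_A = V_s · 6.161/(2.52 + 6.161) = 5.415 mV.
V_B = V_A × 0.4855 = 2.629 mV.

V_B ≈ 2.63 mV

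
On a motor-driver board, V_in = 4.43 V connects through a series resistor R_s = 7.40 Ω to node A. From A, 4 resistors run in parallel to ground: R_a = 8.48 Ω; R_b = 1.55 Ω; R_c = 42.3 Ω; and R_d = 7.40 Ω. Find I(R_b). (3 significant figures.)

I ≈ 0.365 A

Parallel bank: R_p = 1/(1/8.48 + 1/1.55 + 1/42.3 + 1/7.40) = 1.085 Ω.
V_A by voltage divider: V_A = 4.43 × 1.085/(7.40 + 1.085) = 0.5664 V.
Branch current I = V_A/R_b = 0.5664/1.55 = 0.3654 A.
(Check via current divider: I_total = 0.5221 A; share G_k/ΣG = 0.6998 → same result.)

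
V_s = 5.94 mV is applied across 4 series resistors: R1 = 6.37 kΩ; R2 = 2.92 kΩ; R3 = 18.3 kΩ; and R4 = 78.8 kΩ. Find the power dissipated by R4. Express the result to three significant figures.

P ≈ 0.246 nW

The common current is I = 5.94/106.4 = 0.05583 µA.
P(R4) = I²·R4 = (0.05583)² × 78.8 = 0.2456 nW.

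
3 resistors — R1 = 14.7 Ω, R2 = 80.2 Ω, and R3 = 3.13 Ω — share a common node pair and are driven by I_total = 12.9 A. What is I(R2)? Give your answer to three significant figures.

Conductances: ΣG = 1/14.7 + 1/80.2 + 1/3.13 = 0.4000 (1/Ω).
R2 takes the fraction G_k/ΣG = 0.01247/0.4000 = 0.03117, so I = 12.9 × 0.03117 = 0.4021 A.

I ≈ 0.402 A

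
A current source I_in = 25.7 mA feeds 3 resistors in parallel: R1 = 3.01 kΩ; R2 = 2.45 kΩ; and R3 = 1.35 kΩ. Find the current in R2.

Total conductance ΣG = 1/3.01 + 1/2.45 + 1/1.35 = 1.481 (units of 1/kΩ).
Current divider: I(R2) = I_in · G_k/ΣG = 25.7 × (0.4082/1.481) = 25.7 × 0.2756 = 7.082 mA.

I ≈ 7.08 mA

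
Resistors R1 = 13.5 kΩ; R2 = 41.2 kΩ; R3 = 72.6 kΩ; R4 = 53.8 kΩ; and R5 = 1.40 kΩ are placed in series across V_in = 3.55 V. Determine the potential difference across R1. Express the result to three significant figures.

Total series resistance ΣR = 13.5 + 41.2 + 72.6 + 53.8 + 1.40 = 182.5 kΩ.
V = V_in · R/ΣR = 3.55 × 0.07397 = 0.2626 V.

V ≈ 0.263 V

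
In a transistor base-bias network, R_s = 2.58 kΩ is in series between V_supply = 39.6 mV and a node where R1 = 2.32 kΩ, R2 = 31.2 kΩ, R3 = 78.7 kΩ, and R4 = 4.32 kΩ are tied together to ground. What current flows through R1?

Equivalent of the parallel group: R_p = 1.414 kΩ.
V_A = 39.6 × 1.414/3.994 = 14.02 mV.
I(R1) = V_A / R1 = 14.02/2.32 = 6.043 µA.

I ≈ 6.04 µA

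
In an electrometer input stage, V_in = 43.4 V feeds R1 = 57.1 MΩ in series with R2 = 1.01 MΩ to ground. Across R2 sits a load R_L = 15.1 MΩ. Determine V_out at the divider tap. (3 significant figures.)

V_out ≈ 0.708 V

R2 ‖ R_L = (1.01 × 15.1)/(1.01 + 15.1) = 0.9467 MΩ.
Voltage divider with the loaded lower leg: V_out = 43.4 × 0.9467/(57.1 + 0.9467) = 43.4 × 0.01631 = 0.7078 V.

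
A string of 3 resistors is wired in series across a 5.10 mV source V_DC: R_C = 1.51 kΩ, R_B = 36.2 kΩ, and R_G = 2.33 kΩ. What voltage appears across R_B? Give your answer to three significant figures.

V ≈ 4.61 mV

Total series resistance ΣR = 1.51 + 36.2 + 2.33 = 40.04 kΩ.
V = V_DC · R/ΣR = 5.10 × 0.9041 = 4.611 mV.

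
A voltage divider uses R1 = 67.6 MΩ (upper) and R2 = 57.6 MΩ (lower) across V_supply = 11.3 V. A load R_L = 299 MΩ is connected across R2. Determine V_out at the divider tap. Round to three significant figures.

V_out ≈ 4.71 V

R2 ‖ R_L = (57.6 × 299)/(57.6 + 299) = 48.30 MΩ.
Now apply the divider: V_out = 11.3 × 0.4167 = 4.709 V.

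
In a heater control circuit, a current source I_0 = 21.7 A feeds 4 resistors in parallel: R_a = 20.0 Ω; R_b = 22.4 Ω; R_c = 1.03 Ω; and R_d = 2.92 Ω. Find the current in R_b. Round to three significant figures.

Conductances: ΣG = 1/20.0 + 1/22.4 + 1/1.03 + 1/2.92 = 1.408 (1/Ω).
By the current-divider rule, I = I_0 · G_k/ΣG = 21.7 × 0.03171 = 0.6880 A.

I ≈ 0.688 A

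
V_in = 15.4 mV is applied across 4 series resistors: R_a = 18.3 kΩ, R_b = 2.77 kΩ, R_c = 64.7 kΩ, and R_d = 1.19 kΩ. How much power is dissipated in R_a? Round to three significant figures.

The common current is I = 15.4/86.96 = 0.1771 µA.
V(R_a) = I·R = 3.241 mV; P = V·I = 3.241 × 0.1771 = 0.5739 nW.

P ≈ 0.574 nW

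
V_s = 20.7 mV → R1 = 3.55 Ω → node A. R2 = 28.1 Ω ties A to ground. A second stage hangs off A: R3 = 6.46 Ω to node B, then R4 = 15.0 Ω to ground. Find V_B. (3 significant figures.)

V_B ≈ 11.2 mV

Looking into the second stage from A: R3 + R4 = 21.46 Ω appears in parallel with R2.
R2 ‖ (R3+R4) = 12.17 Ω.
V_A = 20.7 × 12.17/(3.55 + 12.17) = 16.02 mV.
Stage 2 is unloaded, so V_B = V_A · R4/(R3+R4) = 16.02 × 15.0/21.46 = 11.20 mV.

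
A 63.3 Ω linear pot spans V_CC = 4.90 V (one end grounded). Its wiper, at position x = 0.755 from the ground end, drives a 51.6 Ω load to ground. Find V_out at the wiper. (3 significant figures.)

The pot divides into 15.51 Ω above the wiper and 47.79 Ω below.
Lower segment in parallel with the load: 47.79 ‖ 51.6 = 24.81 Ω.
Then V_out = V_CC · 24.81/(15.51 + 24.81) = 3.015 V.

V_out ≈ 3.02 V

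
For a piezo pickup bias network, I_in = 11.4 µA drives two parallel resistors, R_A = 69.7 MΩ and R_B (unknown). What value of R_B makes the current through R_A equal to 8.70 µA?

Two-branch current divider: I_A = I_in · R_B/(R_A + R_B).
8.70/11.4 = R_B/(R_A + R_B) → R_B = R_A · (0.7632)/(1 − 0.7632) = 69.7 × 3.222 = 224.6 MΩ.

R_B ≈ 225 MΩ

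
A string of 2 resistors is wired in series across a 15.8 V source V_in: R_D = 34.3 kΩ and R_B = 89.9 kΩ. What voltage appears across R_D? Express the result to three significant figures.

Total series resistance ΣR = 34.3 + 89.9 = 124.2 kΩ.
V = V_in · R/ΣR = 15.8 × 0.2762 = 4.363 V.

V ≈ 4.36 V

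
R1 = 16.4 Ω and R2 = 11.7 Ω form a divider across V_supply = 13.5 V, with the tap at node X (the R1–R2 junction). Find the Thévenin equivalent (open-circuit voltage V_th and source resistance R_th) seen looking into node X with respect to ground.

V_th ≈ 5.62 V, R_th ≈ 6.83 Ω

V_th is the unloaded tap voltage: V_supply · R2/(R1+R2) = 13.5 × 0.4164 = 5.621 V.
Looking into X with the source shorted: R_th = R1·R2/(R1+R2) = 16.40 × 11.7/28.10 = 6.828 Ω.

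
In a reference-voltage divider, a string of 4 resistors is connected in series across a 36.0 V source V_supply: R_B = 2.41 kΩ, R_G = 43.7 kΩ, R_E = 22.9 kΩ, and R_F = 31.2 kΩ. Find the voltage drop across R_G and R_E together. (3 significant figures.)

V ≈ 23.9 V

ΣR = 2.41 + 43.7 + 22.9 + 31.2 = 100.2 kΩ.
R_{R_G..R_E} = 43.7 + 22.9 = 66.60 kΩ.
V = V_supply · R/ΣR = 36.0 × 0.6646 = 23.93 V.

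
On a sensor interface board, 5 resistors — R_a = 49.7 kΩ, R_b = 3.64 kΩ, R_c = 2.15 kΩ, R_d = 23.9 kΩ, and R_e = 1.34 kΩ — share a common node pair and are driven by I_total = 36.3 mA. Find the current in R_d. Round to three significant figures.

ΣG = 1/49.7 + 1/3.64 + 1/2.15 + 1/23.9 + 1/1.34 = 1.548.
Current divider: I(R_d) = I_total · G_k/ΣG = 36.3 × (0.04184/1.548) = 36.3 × 0.02703 = 0.9811 mA.

I ≈ 0.981 mA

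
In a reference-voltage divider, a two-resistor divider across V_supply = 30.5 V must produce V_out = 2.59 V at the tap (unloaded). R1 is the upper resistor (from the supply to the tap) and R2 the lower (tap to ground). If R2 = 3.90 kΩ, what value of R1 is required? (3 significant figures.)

R1 ≈ 42.0 kΩ

Required fraction k = V_out/V_supply = 0.08492.
So R1 = R2 · (V_supply/V_out − 1) = 3.90 × (30.5/2.59 − 1) = 3.90 × 10.78 = 42.03 kΩ.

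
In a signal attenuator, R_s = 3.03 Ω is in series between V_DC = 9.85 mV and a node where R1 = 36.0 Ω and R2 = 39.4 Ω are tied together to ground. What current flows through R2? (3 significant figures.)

Parallel bank: R_p = 1/(1/36.0 + 1/39.4) = 18.81 Ω.
V_A = 9.85 × 18.81/21.84 = 8.484 mV.
I(R2) = V_A / R2 = 8.484/39.4 = 0.2153 mA.

I ≈ 0.215 mA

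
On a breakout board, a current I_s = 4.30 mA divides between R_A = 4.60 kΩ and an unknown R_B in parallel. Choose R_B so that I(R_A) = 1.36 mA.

R_B ≈ 2.13 kΩ

In a two-way split, I_A/I_s = R_B/(R_A + R_B).
1.36/4.30 = R_B/(R_A + R_B) → R_B = R_A · (0.3163)/(1 − 0.3163) = 4.60 × 0.4626 = 2.128 kΩ.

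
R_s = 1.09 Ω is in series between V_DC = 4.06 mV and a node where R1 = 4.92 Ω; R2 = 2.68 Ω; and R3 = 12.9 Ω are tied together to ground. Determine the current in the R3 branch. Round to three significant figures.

Equivalent of the parallel group: R_p = 1.529 Ω.
Node voltage V_A = V_DC · R_p/(R_s + R_p) = 4.06 × 0.5839 = 2.370 mV.
Branch current I = V_A/R3 = 2.370/12.9 = 0.1838 mA.

I ≈ 0.184 mA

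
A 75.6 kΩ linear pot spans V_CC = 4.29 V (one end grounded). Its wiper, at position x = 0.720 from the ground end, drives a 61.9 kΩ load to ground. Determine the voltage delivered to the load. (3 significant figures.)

V_out ≈ 2.48 V

Split the track: R_lower = x·R_p = 54.43 kΩ, R_upper = (1−x)·R_p = 21.17 kΩ.
Lower segment in parallel with the load: 54.43 ‖ 61.9 = 28.96 kΩ.
V_out = 4.29 × 28.96/(21.17 + 28.96) = 2.479 V.
(Unloaded: V_out = x·V_CC = 3.09 V.)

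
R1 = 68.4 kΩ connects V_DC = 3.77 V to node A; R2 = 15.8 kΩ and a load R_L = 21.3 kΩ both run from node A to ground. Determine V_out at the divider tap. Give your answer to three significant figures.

V_out ≈ 0.441 V

First combine the lower leg with the load: R2 ‖ R_L = 9.071 kΩ.
Voltage divider with the loaded lower leg: V_out = 3.77 × 9.071/(68.4 + 9.071) = 3.77 × 0.1171 = 0.4414 V.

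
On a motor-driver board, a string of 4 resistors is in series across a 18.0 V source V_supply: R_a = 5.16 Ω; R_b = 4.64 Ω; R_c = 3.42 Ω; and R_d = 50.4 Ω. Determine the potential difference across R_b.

ΣR = 5.16 + 4.64 + 3.42 + 50.4 = 63.62 Ω.
Voltage divider: V = V_supply · (4.640 / 63.62) = 18.0 × 0.07293 = 1.313 V.

V ≈ 1.31 V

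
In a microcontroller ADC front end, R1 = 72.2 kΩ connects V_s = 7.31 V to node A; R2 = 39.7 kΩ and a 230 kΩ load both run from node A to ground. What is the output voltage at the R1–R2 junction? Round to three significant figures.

V_out ≈ 2.33 V

The load sits in parallel with R2, giving an effective lower resistance R2' = R2·R_L/(R2+R_L) = 33.86 kΩ.
Then V_out = V_s · R2'/(R1 + R2') = 7.31 × 33.86/106.1 = 2.334 V.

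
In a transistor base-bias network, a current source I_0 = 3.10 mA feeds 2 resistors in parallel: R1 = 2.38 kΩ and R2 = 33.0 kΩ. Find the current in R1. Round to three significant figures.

I ≈ 2.89 mA

Two-branch current divider: I_k = I_0 · R_other/(R_1 + R_2).
I(R1) = 3.10 × 33.0/(2.38 + 33.0) = 3.10 × 0.9327 = 2.891 mA.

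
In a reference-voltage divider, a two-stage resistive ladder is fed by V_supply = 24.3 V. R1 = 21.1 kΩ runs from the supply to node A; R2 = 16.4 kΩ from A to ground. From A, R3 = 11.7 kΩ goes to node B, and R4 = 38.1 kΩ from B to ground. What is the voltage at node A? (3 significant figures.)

V_A ≈ 8.97 V

Node A sees R2 in parallel with the series input of stage 2, R3 + R4 = 49.80 kΩ.
Effective lower resistance at A: R2 ‖ 49.80 = 12.34 kΩ.
V_A = 24.3 × 12.34/(21.1 + 12.34) = 8.966 V.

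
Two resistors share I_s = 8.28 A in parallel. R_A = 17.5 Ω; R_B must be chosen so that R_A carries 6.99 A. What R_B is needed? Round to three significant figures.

The fraction through R_A equals R_B/(R_A+R_B).
With f = 0.8442, R_B = R_A · f/(1−f) = 17.5 × 5.419 = 94.83 Ω.

R_B ≈ 94.8 Ω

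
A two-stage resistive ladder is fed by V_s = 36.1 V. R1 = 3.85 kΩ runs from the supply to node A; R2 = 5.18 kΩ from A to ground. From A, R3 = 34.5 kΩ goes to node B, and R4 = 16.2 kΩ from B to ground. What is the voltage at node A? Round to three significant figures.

The second stage (R3 + R4 = 50.70 kΩ) loads node A in parallel with R2.
R2 ‖ (R3+R4) = 4.700 kΩ.
V_A = 36.1 × 4.700/(3.85 + 4.700) = 19.84 V.

V_A ≈ 19.8 V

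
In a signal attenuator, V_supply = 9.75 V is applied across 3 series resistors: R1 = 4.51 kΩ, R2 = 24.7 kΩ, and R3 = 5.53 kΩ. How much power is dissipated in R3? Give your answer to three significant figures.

Series current I = V_supply/ΣR = 9.75/34.74 = 0.2807 mA.
P = I²R = 0.07877 × 5.53 = 0.4356 mW.

P ≈ 0.436 mW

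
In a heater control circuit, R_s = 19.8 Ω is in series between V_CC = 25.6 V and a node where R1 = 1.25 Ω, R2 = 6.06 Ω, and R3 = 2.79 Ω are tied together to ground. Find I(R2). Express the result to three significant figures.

I ≈ 0.155 A

Combine the parallel branches: R_p = (1/1.25 + 1/6.06 + 1/2.79)⁻¹ = 0.7556 Ω.
Node voltage V_A = V_CC · R_p/(R_s + R_p) = 25.6 × 0.03676 = 0.9410 V.
Branch current I = V_A/R2 = 0.9410/6.06 = 0.1553 A.
(Equivalently: I_total = 1.245 A, then current-divider fraction G_k/ΣG = 0.1247.)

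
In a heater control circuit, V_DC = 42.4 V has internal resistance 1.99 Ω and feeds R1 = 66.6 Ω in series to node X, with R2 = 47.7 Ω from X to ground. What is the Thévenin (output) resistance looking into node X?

R_th ≈ 28.1 Ω

R1' = 1.99 + 66.6 = 68.59 Ω (source resistance + R1).
Zeroing V_DC shorts the top of R1' to ground, so R_th = R1' ‖ R2 = 28.13 Ω.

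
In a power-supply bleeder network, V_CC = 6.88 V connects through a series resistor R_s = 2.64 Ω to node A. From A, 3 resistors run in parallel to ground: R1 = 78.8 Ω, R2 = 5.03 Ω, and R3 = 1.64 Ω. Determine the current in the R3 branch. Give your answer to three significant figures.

Parallel bank: R_p = 1/(1/78.8 + 1/5.03 + 1/1.64) = 1.218 Ω.
V_A by voltage divider: V_A = 6.88 × 1.218/(2.64 + 1.218) = 2.172 V.
I(R3) = V_A / R3 = 2.172/1.64 = 1.324 A.
(Check via current divider: I_total = 1.783 A; share G_k/ΣG = 0.7425 → same result.)

I ≈ 1.32 A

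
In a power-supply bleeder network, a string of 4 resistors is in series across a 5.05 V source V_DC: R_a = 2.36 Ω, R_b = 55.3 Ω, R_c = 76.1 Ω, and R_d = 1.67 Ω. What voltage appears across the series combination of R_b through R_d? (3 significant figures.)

V ≈ 4.96 V

Total series resistance ΣR = 2.36 + 55.3 + 76.1 + 1.67 = 135.4 Ω.
R_{R_b..R_d} = 55.3 + 76.1 + 1.67 = 133.1 Ω.
V = V_DC · R/ΣR = 5.05 × 0.9826 = 4.962 V.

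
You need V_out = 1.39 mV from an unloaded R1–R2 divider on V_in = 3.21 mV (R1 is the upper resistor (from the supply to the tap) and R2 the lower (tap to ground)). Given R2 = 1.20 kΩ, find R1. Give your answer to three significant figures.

V_out/V_in = R2/(R1+R2) = 0.4330.
R1 = R2·(1/k − 1) = 1.20 × 1.309 = 1.571 kΩ.

R1 ≈ 1.57 kΩ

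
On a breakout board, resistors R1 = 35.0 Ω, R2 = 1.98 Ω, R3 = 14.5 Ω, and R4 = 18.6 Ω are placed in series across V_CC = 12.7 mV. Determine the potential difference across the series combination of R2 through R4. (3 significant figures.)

Series total: ΣR = 35.0 + 1.98 + 14.5 + 18.6 = 70.08 Ω.
R_{R2..R4} = 1.98 + 14.5 + 18.6 = 35.08 Ω.
V = V_CC · R/ΣR = 12.7 × 0.5006 = 6.357 mV.

V ≈ 6.36 mV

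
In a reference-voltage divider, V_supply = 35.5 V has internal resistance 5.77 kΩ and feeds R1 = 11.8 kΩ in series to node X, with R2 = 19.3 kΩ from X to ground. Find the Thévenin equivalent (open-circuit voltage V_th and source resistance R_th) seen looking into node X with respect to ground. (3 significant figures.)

R1' = 5.77 + 11.8 = 17.57 kΩ (source resistance + R1).
Open-circuit (no load on X): V_th = V_supply · R2/(R1' + R2) = 35.5 × 19.3/(17.57 + 19.3) = 18.58 V.
Looking into X with the source shorted: R_th = R1'·R2/(R1'+R2) = 17.57 × 19.3/36.87 = 9.197 kΩ.

V_th ≈ 18.6 V, R_th ≈ 9.20 kΩ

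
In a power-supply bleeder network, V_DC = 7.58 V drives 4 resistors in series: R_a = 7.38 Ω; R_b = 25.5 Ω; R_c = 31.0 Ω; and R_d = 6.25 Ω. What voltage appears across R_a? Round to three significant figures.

V ≈ 0.798 V

Total series resistance ΣR = 7.38 + 25.5 + 31.0 + 6.25 = 70.13 Ω.
Voltage divider: V = V_DC · (7.380 / 70.13) = 7.58 × 0.1052 = 0.7977 V.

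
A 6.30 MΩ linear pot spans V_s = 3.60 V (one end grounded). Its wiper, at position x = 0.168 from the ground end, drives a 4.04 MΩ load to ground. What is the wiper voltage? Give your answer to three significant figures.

V_out ≈ 0.497 V

The pot divides into 5.242 MΩ above the wiper and 1.058 MΩ below.
Lower segment in parallel with the load: 1.058 ‖ 4.04 = 0.8387 MΩ.
Loaded-divider output: V_out = 3.60 × 0.1379 = 0.4966 V.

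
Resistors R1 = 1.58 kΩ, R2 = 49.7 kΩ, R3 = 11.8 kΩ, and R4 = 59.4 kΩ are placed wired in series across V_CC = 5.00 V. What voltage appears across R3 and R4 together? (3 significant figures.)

V ≈ 2.91 V

Series total: ΣR = 1.58 + 49.7 + 11.8 + 59.4 = 122.5 kΩ.
R_{R3..R4} = 11.8 + 59.4 = 71.20 kΩ.
V = V_CC · R/ΣR = 5.00 × 0.5813 = 2.907 V.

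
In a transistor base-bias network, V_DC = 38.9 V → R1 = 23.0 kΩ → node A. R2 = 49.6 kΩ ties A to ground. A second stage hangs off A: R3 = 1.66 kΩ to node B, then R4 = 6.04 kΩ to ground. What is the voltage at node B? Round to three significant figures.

Node A sees R2 in parallel with the series input of stage 2, R3 + R4 = 7.700 kΩ.
R2 ‖ (R3+R4) = 6.665 kΩ.
So V_A = 38.9 × 0.2247 = 8.740 V.
Stage 2 is unloaded, so V_B = V_A · R4/(R3+R4) = 8.740 × 6.04/7.700 = 6.856 V.

V_B ≈ 6.86 V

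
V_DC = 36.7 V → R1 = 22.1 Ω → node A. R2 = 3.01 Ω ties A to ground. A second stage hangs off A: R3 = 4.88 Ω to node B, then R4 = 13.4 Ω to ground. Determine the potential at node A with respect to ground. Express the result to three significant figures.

Looking into the second stage from A: R3 + R4 = 18.28 Ω appears in parallel with R2.
R2 ‖ (R3+R4) = 2.584 Ω.
First divider: V_A = V_DC · 2.584/(22.1 + 2.584) = 3.842 V.

V_A ≈ 3.84 V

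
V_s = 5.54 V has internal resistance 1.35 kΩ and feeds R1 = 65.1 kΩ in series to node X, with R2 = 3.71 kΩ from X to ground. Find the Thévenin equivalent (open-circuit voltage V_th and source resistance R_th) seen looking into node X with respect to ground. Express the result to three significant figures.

R1' = 1.35 + 65.1 = 66.45 kΩ (source resistance + R1).
With X open, the divider is unloaded: V_th = 5.54 × 3.71/70.16 = 0.2930 V.
With V_s suppressed (replaced by a short), R_th = R1' ‖ R2 = (66.45 × 3.71)/(66.45 + 3.71) = 3.514 kΩ.

V_th ≈ 0.293 V, R_th ≈ 3.51 kΩ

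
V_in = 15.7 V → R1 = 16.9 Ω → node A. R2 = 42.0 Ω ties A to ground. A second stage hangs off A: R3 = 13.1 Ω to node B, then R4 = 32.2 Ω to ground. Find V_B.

V_B ≈ 6.29 V

Node A sees R2 in parallel with the series input of stage 2, R3 + R4 = 45.30 Ω.
Effective lower resistance at A: R2 ‖ 45.30 = 21.79 Ω.
First divider: V_A = V_in · 21.79/(16.9 + 21.79) = 8.843 V.
V_B = V_A × 0.7108 = 6.286 V.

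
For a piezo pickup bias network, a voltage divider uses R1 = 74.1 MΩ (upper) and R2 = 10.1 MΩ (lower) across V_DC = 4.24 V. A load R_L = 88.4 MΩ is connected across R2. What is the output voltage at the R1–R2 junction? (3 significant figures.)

V_out ≈ 0.462 V

First combine the lower leg with the load: R2 ‖ R_L = 9.064 MΩ.
Voltage divider with the loaded lower leg: V_out = 4.24 × 9.064/(74.1 + 9.064) = 4.24 × 0.1090 = 0.4621 V.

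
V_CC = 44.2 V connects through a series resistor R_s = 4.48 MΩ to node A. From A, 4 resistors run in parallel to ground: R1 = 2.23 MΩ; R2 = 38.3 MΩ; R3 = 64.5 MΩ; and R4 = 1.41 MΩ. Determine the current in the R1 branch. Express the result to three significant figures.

I ≈ 3.11 µA

Parallel bank: R_p = 1/(1/2.23 + 1/38.3 + 1/64.5 + 1/1.41) = 0.8338 MΩ.
V_A by voltage divider: V_A = 44.2 × 0.8338/(4.48 + 0.8338) = 6.936 V.
Branch current I = V_A/R1 = 6.936/2.23 = 3.110 µA.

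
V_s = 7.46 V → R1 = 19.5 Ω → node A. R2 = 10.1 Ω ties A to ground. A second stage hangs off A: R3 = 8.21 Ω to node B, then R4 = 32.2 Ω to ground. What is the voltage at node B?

Node A sees R2 in parallel with the series input of stage 2, R3 + R4 = 40.41 Ω.
R2 ‖ (R3+R4) = 8.080 Ω.
V_A = 7.46 × 8.080/(19.5 + 8.080) = 2.186 V.
Then the unloaded second divider: V_B = V_A × R4/(R3+R4) = 2.186 × 0.7968 = 1.742 V.

V_B ≈ 1.74 V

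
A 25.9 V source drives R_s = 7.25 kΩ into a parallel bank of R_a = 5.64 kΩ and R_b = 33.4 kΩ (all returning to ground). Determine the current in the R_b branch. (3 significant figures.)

Combine the parallel branches: R_p = (1/5.64 + 1/33.4)⁻¹ = 4.825 kΩ.
V_A by voltage divider: V_A = 25.9 × 4.825/(7.25 + 4.825) = 10.35 V.
I(R_b) = V_A / R_b = 10.35/33.4 = 0.3099 mA.

I ≈ 0.310 mA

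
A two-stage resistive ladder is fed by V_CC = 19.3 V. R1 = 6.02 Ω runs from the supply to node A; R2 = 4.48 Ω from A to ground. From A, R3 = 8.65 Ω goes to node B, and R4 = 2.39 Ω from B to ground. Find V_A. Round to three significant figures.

Looking into the second stage from A: R3 + R4 = 11.04 Ω appears in parallel with R2.
R2 ‖ (R3+R4) = 3.187 Ω.
So V_A = 19.3 × 0.3461 = 6.680 V.

V_A ≈ 6.68 V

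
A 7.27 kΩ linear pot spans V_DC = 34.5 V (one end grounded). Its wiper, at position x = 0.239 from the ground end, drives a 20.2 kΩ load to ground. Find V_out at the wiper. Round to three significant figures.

V_out ≈ 7.74 V

Lower segment x·R_p = 1.738 kΩ; upper segment (1−x)·R_p = 5.532 kΩ.
(x·R_p) ‖ R_L = 1.600 kΩ.
Loaded-divider output: V_out = 34.5 × 0.2243 = 7.739 V.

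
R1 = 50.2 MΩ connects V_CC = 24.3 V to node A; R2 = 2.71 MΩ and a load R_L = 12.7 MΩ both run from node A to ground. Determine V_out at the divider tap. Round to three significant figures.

First combine the lower leg with the load: R2 ‖ R_L = 2.233 MΩ.
Now apply the divider: V_out = 24.3 × 0.04260 = 1.035 V.
(Unloaded it would be 1.24 V; the load pulls it down.)

V_out ≈ 1.04 V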